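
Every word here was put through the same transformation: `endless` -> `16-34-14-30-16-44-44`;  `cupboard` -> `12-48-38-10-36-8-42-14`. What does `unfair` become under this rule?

48-34-18-8-24-42

e(#5)→16 and n(#14)→34: differences scale by 2, so n = 2·pos + 6. Each letter becomes 2×(its alphabet position, a=1..z=26) + 6.
On unfair: u=21→48, n=14→34, f=6→18, a=1→8, i=9→24, r=18→42.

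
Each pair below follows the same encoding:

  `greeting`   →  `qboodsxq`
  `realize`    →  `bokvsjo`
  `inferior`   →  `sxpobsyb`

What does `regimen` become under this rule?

boqswox

Compare letters: g→q is +10, r→b is +10, e→o is +10 — a constant shift. Every letter moves 10 places later in the alphabet, wrapping around z→a.
For regimen: r+10=b, e+10=o, g+10=q, i+10=s, m+10=w, e+10=o, n+10=x.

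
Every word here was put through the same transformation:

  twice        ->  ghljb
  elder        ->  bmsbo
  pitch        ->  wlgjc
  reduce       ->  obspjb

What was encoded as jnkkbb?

This is an affine cipher: with a=0,…,z=25, each position x becomes (9x+17) mod 26.
Undoing it on jnkkbb: j(9)→3·(9−17)≡2=c; n(13)→3·(13−17)≡14=o; k(10)→3·(10−17)≡5=f; k(10)→3·(10−17)≡5=f; b(1)→3·(1−17)≡4=e; b(1)→3·(1−17)≡4=e (all mod 26).

coffee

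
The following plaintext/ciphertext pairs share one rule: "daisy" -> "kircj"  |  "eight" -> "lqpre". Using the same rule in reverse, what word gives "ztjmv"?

slack

In daisy: d→k is +7, a→i is +8, i→r is +9, s→c is +10 — the shift increases by 1 each position. Each letter shifts forward by (position + 7), i.e. 7, 8, 9, … — the shift grows by one for each successive letter.
Undoing it on ztjmv: z−7=s, t−8=l, j−9=a, m−10=c, v−11=k.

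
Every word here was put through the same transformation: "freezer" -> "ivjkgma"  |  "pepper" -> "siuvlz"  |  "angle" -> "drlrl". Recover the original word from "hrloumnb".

engineer

Each letter shifts forward by (position + 3), i.e. 3, 4, 5, … — the shift grows by one for each successive letter.
Undoing it on hrloumnb: h−3=e, r−4=n, l−5=g, o−6=i, u−7=n, m−8=e, n−9=e, b−10=r.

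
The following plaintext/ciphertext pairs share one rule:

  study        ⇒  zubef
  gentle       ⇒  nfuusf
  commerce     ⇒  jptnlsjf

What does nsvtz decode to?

gross

It's a Vigenère-style cipher with numeric key [7,1]: position i shifts by key[i mod 2].
Decoding nsvtz: n−7=g, s−1=r, v−7=o, t−1=s, z−7=s.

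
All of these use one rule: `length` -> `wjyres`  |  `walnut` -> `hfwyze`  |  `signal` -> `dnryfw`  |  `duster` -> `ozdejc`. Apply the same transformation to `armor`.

Vowels shift forward by 5 and consonants shift forward by 11.
For armor: a(vowel)+5=f, r(cons)+11=c, m(cons)+11=x, o(vowel)+5=t, r(cons)+11=c.

fcxtc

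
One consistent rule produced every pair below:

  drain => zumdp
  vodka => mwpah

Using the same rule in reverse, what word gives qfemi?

waste

The output letters match the input read backwards, each shifted +12: drain reversed is niard. The word is reversed, then every letter is shifted forward by 12.
Undoing it on qfemi: shift back: q−12=e, f−12=t, e−12=s, m−12=a, i−12=w → etsaw; then reverse → waste.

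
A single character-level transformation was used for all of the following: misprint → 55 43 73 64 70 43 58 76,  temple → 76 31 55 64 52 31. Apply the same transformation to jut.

46 79 76

m(#13)→55 and i(#9)→43: differences scale by 3, so n = 3·pos + 16. Each letter becomes 3×(its alphabet position, a=1..z=26) + 16.
For jut: j=10→46, u=21→79, t=20→76.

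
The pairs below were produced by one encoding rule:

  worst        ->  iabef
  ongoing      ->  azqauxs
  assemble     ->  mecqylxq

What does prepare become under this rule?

Shifts by position in worst: pos 0: w→i (+12), pos 1: o→a (+12), pos 2: r→b (+10), pos 3: s→e (+12), pos 4: t→f (+12) — repeating every 3. A repeating key of period 3 is used — shifts +12, +12, +10 over and over.
Applying it to prepare: p+12=b, r+12=d, e+10=o, p+12=b, a+12=m, r+10=b, e+12=q.

bdobmbq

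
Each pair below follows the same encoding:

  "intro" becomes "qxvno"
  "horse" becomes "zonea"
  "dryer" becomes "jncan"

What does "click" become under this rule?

i(8)→q(16) and n(13)→x(23) fit y≡17x+10 (mod 26); the inverse of 17 mod 26 is 23. Treating letters as 0–25, the rule is x ↦ 17x + 10 (mod 26).
On click: c(2)→17·2+10≡18=s; l(11)→17·11+10≡15=p; i(8)→17·8+10≡16=q; c(2)→17·2+10≡18=s; k(10)→17·10+10≡24=y (all mod 26).

spqsy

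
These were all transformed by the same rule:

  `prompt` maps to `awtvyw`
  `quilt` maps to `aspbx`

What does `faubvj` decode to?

The output letters match the input read backwards, each shifted +7: prompt reversed is tpmorp. Two steps: reverse the string, then apply a Caesar shift of +7.
Decoding faubvj: shift back: f−7=y, a−7=t, u−7=n, b−7=u, v−7=o, j−7=c → ytnuoc; then reverse → county.

county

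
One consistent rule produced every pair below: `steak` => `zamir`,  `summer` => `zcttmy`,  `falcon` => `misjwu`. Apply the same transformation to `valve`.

The shift depends on letter class: consonant s→z is +7, but vowel e→m is +8. The rule splits by letter class: vowels +8, consonants +7.
On valve: v(cons)+7=c, a(vowel)+8=i, l(cons)+7=s, v(cons)+7=c, e(vowel)+8=m.

ciscm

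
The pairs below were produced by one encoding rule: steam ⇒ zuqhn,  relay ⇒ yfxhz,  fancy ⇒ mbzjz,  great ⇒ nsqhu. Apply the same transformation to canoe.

Shifts by position in steam: pos 0: s→z (+7), pos 1: t→u (+1), pos 2: e→q (+12), pos 3: a→h (+7), pos 4: m→n (+1) — repeating every 3. The shifts repeat in a cycle of length 3: positions 0,1,… shift by +7, +1, +12, then the pattern repeats.
For canoe: c+7=j, a+1=b, n+12=z, o+7=v, e+1=f.

jbzvf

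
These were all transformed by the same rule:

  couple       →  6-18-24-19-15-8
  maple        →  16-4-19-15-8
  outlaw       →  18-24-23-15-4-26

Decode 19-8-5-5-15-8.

Each letter is replaced by its alphabet position (a=1..z=26) + 3.
Decoding 19-8-5-5-15-8: 19→(19−3)÷1=16=p, 8→(8−3)÷1=5=e, 5→(5−3)÷1=2=b, 5→(5−3)÷1=2=b, 15→(15−3)÷1=12=l, 8→(8−3)÷1=5=e.

pebble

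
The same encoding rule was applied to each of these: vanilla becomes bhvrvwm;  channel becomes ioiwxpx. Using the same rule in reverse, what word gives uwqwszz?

opinion

The shift increases by 1 at each position, starting from +6: 6, 7, 8, ….
Reversing it on uwqwszz: u−6=o, w−7=p, q−8=i, w−9=n, s−10=i, z−11=o, z−12=n.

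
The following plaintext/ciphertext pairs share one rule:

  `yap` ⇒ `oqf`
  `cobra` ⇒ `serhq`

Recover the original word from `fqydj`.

This is a Caesar cipher with shift 16.
Undoing it on fqydj: f−16=p, q−16=a, y−16=i, d−16=n, j−16=t.

paint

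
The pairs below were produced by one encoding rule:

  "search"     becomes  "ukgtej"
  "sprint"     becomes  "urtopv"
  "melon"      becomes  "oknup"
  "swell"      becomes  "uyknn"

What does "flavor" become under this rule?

The shift depends on letter class: consonant s→u is +2, but vowel e→k is +6. Vowels shift forward by 6 and consonants shift forward by 2.
For flavor: f(cons)+2=h, l(cons)+2=n, a(vowel)+6=g, v(cons)+2=x, o(vowel)+6=u, r(cons)+2=t.

hngxut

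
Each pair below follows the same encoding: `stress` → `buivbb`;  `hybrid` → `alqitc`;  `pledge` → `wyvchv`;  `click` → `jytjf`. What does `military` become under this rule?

s(18)→b(1) and t(19)→u(20) fit y≡19x+23 (mod 26); the inverse of 19 mod 26 is 11. This is an affine cipher: with a=0,…,z=25, each position x becomes (19x+23) mod 26.
On military: m(12)→19·12+23≡17=r; i(8)→19·8+23≡19=t; l(11)→19·11+23≡24=y; i(8)→19·8+23≡19=t; t(19)→19·19+23≡20=u; a(0)→19·0+23≡23=x; r(17)→19·17+23≡8=i; y(24)→19·24+23≡11=l (all mod 26).

rtytuxil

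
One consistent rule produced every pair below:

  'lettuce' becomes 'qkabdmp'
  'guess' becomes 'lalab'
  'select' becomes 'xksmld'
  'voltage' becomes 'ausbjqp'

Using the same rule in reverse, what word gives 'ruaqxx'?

In lettuce: l→q is +5, e→k is +6, t→a is +7, t→b is +8 — the shift increases by 1 each position. Each letter shifts forward by (position + 5), i.e. 5, 6, 7, … — the shift grows by one for each successive letter.
Decoding ruaqxx: r−5=m, u−6=o, a−7=t, q−8=i, x−9=o, x−10=n.

motion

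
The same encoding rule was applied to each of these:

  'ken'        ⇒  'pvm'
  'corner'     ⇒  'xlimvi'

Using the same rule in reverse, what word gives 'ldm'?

Each pair mirrors across the alphabet (k↔p, e↔v, n↔m): positions sum to 25. This is the alphabet-reversal cipher (Atbash): a becomes z, b becomes y, etc.
Undoing it on ldm: l↔o, d↔w, m↔n.

own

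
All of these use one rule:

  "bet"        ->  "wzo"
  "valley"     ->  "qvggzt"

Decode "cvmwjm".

Each letter is shifted forward by 21 in the alphabet (a Caesar shift of +21).
Reversing it on cvmwjm: c−21=h, v−21=a, m−21=r, w−21=b, j−21=o, m−21=r.

harbor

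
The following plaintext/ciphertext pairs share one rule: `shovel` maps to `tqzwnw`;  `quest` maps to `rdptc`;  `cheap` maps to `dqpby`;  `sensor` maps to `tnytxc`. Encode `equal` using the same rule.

fzfbu

Shifts by position in shovel: pos 0: s→t (+1), pos 1: h→q (+9), pos 2: o→z (+11), pos 3: v→w (+1), pos 4: e→n (+9), pos 5: l→w (+11) — repeating every 3. It's a Vigenère-style cipher with numeric key [1,9,11]: position i shifts by key[i mod 3].
Applying it to equal: e+1=f, q+9=z, u+11=f, a+1=b, l+9=u.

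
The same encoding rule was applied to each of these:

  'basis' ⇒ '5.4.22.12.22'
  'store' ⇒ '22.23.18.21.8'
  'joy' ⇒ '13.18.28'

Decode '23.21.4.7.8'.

trade

b is letter #2 and maps to 5: an offset of 3. The number is (letter's place in the alphabet, a=1) + 3.
Decoding 23.21.4.7.8: 23→(23−3)÷1=20=t, 21→(21−3)÷1=18=r, 4→(4−3)÷1=1=a, 7→(7−3)÷1=4=d, 8→(8−3)÷1=5=e.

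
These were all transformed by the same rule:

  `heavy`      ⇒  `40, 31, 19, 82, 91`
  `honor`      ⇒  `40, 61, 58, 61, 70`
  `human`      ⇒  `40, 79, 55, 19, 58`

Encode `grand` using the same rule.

37, 70, 19, 58, 28

h(#8)→40 and e(#5)→31: differences scale by 3, so n = 3·pos + 16. The formula is n = 3×(alphabet index, a=1) + 16.
For grand: g=7→37, r=18→70, a=1→19, n=14→58, d=4→28.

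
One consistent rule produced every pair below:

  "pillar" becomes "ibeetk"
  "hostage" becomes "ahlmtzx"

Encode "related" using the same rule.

kxetmxw

It's a constant shift of +19 (ROT19).
Applying it to related: r+19=k, e+19=x, l+19=e, a+19=t, t+19=m, e+19=x, d+19=w.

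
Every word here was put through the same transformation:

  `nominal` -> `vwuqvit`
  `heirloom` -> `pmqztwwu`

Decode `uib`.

Compare letters: n→v is +8, o→w is +8, m→u is +8 — a constant shift. This is a Caesar cipher with shift 8.
Decoding uib: u−8=m, i−8=a, b−8=t.

mat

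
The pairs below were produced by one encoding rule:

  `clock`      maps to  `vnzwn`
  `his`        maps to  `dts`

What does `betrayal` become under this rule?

wljlcepm

The output letters match the input read backwards, each shifted +11: clock reversed is kcolc. The word is reversed, then every letter is shifted forward by 11.
Applying it to betrayal: reverse → layarteb; then shift: l+11=w, a+11=l, y+11=j, a+11=l, r+11=c, t+11=e, e+11=p, b+11=m.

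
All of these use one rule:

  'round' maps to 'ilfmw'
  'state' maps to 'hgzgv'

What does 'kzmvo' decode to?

panel

Each letter is replaced by its mirror in the alphabet: a↔z, b↔y, c↔x, and so on (the Atbash cipher).
Decoding kzmvo: k↔p, z↔a, m↔n, v↔e, o↔l.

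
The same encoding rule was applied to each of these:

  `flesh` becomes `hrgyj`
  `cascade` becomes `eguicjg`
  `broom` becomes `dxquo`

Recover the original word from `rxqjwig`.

produce

It's a Vigenère-style cipher with numeric key [2,6]: position i shifts by key[i mod 2].
Undoing it on rxqjwig: r−2=p, x−6=r, q−2=o, j−6=d, w−2=u, i−6=c, g−2=e.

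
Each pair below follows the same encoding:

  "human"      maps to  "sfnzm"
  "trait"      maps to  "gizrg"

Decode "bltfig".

yogurt

Each pair mirrors across the alphabet (h↔s, u↔f, m↔n): positions sum to 25. This is the alphabet-reversal cipher (Atbash): a becomes z, b becomes y, etc.
Reversing it on bltfig: b↔y, l↔o, t↔g, f↔u, i↔r, g↔t.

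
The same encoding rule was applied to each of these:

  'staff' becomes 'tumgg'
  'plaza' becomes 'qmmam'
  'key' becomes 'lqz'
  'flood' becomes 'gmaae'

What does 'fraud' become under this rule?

The shift depends on letter class: consonant s→t is +1, but vowel a→m is +12. Vowels shift forward by 12 and consonants shift forward by 1.
Applying it to fraud: f(cons)+1=g, r(cons)+1=s, a(vowel)+12=m, u(vowel)+12=g, d(cons)+1=e.

gsmge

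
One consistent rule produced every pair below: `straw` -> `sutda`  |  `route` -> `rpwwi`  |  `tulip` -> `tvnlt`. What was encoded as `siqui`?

shore

In straw: s→s is +0, t→u is +1, r→t is +2, a→d is +3 — the shift increases by 1 each position. The shift increases by 1 at each position, starting from +0: 0, 1, 2, ….
Undoing it on siqui: s−0=s, i−1=h, q−2=o, u−3=r, i−4=e.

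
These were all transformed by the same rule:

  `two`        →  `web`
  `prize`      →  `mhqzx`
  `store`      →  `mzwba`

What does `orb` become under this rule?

The output letters match the input read backwards, each shifted +8: two reversed is owt. Two steps: reverse the string, then apply a Caesar shift of +8.
On orb: reverse → bro; then shift: b+8=j, r+8=z, o+8=w.

jzw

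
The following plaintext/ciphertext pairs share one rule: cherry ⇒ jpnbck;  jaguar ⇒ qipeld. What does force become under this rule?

In cherry: c→j is +7, h→p is +8, e→n is +9, r→b is +10 — the shift increases by 1 each position. Letter i (0-indexed) is shifted by i+7, so successive shifts are 7, 8, 9, ….
Applying it to force: f+7=m, o+8=w, r+9=a, c+10=m, e+11=p.

mwamp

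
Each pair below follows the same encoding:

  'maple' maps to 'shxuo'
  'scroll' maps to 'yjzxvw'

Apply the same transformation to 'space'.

Each letter shifts forward by (position + 6), i.e. 6, 7, 8, … — the shift grows by one for each successive letter.
For space: s+6=y, p+7=w, a+8=i, c+9=l, e+10=o.

ywilo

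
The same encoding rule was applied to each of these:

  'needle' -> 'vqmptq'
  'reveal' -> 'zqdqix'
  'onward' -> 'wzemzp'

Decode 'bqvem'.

A repeating key of period 2 is used — shifts +8, +12 over and over.
Undoing it on bqvem: b−8=t, q−12=e, v−8=n, e−12=s, m−8=e.

tense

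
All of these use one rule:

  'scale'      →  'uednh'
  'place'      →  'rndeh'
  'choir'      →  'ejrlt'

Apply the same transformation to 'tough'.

Two shifts are in play — +3 for a/e/i/o/u, +2 for every other letter.
For tough: t(cons)+2=v, o(vowel)+3=r, u(vowel)+3=x, g(cons)+2=i, h(cons)+2=j.

vrxij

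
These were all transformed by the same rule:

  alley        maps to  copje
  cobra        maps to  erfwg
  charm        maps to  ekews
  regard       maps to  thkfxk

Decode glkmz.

eight

In alley: a→c is +2, l→o is +3, l→p is +4, e→j is +5 — the shift increases by 1 each position. Each letter shifts forward by (position + 2), i.e. 2, 3, 4, … — the shift grows by one for each successive letter.
Decoding glkmz: g−2=e, l−3=i, k−4=g, m−5=h, z−6=t.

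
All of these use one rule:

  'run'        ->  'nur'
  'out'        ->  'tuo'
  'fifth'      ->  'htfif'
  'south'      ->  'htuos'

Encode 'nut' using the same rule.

The word is simply reversed.
Applying it to nut: reverse → tun.

tun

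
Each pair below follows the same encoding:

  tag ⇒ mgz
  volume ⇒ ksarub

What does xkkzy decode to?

Read the word backwards and shift each letter +6.
Reversing it on xkkzy: shift back: x−6=r, k−6=e, k−6=e, z−6=t, y−6=s → reets; then reverse → steer.

steer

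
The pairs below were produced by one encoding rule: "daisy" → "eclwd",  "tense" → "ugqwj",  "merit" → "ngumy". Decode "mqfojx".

locker

In daisy: d→e is +1, a→c is +2, i→l is +3, s→w is +4 — the shift increases by 1 each position. Each letter shifts forward by (position + 1), i.e. 1, 2, 3, … — the shift grows by one for each successive letter.
Reversing it on mqfojx: m−1=l, q−2=o, f−3=c, o−4=k, j−5=e, x−6=r.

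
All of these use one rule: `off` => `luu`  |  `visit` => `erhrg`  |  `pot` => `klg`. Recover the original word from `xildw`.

Each pair mirrors across the alphabet (o↔l, f↔u, f↔u): positions sum to 25. This is the alphabet-reversal cipher (Atbash): a becomes z, b becomes y, etc.
Reversing it on xildw: x↔c, i↔r, l↔o, d↔w, w↔d.

crowd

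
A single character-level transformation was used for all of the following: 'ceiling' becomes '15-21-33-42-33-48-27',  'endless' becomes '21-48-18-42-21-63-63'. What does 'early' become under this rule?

21-9-60-42-81

c(#3)→15 and e(#5)→21: differences scale by 3, so n = 3·pos + 6. The formula is n = 3×(alphabet index, a=1) + 6.
Applying it to early: e=5→21, a=1→9, r=18→60, l=12→42, y=25→81.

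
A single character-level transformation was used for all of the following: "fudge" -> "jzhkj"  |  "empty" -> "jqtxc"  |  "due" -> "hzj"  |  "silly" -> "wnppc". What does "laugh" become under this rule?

pfzkl

The shift depends on letter class: consonant f→j is +4, but vowel u→z is +5. The rule splits by letter class: vowels +5, consonants +4.
Applying it to laugh: l(cons)+4=p, a(vowel)+5=f, u(vowel)+5=z, g(cons)+4=k, h(cons)+4=l.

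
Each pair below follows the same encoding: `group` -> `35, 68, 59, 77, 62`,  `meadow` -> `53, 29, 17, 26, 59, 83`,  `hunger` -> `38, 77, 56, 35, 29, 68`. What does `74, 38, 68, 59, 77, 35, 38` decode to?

through

Each letter becomes 3×(its alphabet position, a=1..z=26) + 14.
Decoding 74, 38, 68, 59, 77, 35, 38: 74→(74−14)÷3=20=t, 38→(38−14)÷3=8=h, 68→(68−14)÷3=18=r, 59→(59−14)÷3=15=o, 77→(77−14)÷3=21=u, 35→(35−14)÷3=7=g, 38→(38−14)÷3=8=h.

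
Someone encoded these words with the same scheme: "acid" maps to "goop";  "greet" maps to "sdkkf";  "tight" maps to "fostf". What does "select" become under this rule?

ekxkof

The shift depends on letter class: consonant c→o is +12, but vowel a→g is +6. Vowels shift forward by 6 and consonants shift forward by 12.
On select: s(cons)+12=e, e(vowel)+6=k, l(cons)+12=x, e(vowel)+6=k, c(cons)+12=o, t(cons)+12=f.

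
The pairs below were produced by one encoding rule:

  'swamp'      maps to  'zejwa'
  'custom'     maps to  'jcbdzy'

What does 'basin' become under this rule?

In swamp: s→z is +7, w→e is +8, a→j is +9, m→w is +10 — the shift increases by 1 each position. Letter i (0-indexed) is shifted by i+7, so successive shifts are 7, 8, 9, ….
Applying it to basin: b+7=i, a+8=i, s+9=b, i+10=s, n+11=y.

iibsy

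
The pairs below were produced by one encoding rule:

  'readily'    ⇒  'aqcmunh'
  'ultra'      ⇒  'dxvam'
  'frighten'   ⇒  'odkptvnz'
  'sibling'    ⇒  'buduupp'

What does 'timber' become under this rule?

cuokqt

The shifts repeat in a cycle of length 3: positions 0,1,… shift by +9, +12, +2, then the pattern repeats.
For timber: t+9=c, i+12=u, m+2=o, b+9=k, e+12=q, r+2=t.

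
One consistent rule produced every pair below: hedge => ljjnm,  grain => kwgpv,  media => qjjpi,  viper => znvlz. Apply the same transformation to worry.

In hedge: h→l is +4, e→j is +5, d→j is +6, g→n is +7 — the shift increases by 1 each position. Letter i (0-indexed) is shifted by i+4, so successive shifts are 4, 5, 6, ….
On worry: w+4=a, o+5=t, r+6=x, r+7=y, y+8=g.

atxyg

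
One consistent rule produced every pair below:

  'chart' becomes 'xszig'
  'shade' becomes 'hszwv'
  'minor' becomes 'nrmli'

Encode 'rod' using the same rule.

Each pair mirrors across the alphabet (c↔x, h↔s, a↔z): positions sum to 25. Each letter is replaced by its mirror in the alphabet: a↔z, b↔y, c↔x, and so on (the Atbash cipher).
For rod: r↔i, o↔l, d↔w.

ilw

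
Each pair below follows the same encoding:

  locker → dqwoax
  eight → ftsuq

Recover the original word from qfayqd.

The output letters match the input read backwards, each shifted +12: locker reversed is rekcol. The word is reversed, then every letter is shifted forward by 12.
Reversing it on qfayqd: shift back: q−12=e, f−12=t, a−12=o, y−12=m, q−12=e, d−12=r → etomer; then reverse → remote.

remote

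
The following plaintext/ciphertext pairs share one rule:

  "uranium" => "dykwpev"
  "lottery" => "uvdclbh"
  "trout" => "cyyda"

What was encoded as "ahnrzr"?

radish

Shifts by position in uranium: pos 0: u→d (+9), pos 1: r→y (+7), pos 2: a→k (+10), pos 3: n→w (+9), pos 4: i→p (+7), pos 5: u→e (+10) — repeating every 3. The shifts repeat in a cycle of length 3: positions 0,1,… shift by +9, +7, +10, then the pattern repeats.
Undoing it on ahnrzr: a−9=r, h−7=a, n−10=d, r−9=i, z−7=s, r−10=h.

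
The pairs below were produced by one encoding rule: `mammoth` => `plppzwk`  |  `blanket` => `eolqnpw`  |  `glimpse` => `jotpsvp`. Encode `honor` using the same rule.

The shift depends on letter class: consonant m→p is +3, but vowel a→l is +11. Two shifts are in play — +11 for a/e/i/o/u, +3 for every other letter.
Applying it to honor: h(cons)+3=k, o(vowel)+11=z, n(cons)+3=q, o(vowel)+11=z, r(cons)+3=u.

kzqzu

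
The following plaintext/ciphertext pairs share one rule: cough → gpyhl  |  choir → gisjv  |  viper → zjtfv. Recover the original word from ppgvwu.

A repeating key of period 2 is used — shifts +4, +1 over and over.
Undoing it on ppgvwu: p−4=l, p−1=o, g−4=c, v−1=u, w−4=s, u−1=t.

locust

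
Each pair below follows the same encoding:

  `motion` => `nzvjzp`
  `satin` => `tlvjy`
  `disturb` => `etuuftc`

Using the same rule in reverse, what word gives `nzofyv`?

moment

It's a Vigenère-style cipher with numeric key [1,11,2]: position i shifts by key[i mod 3].
Undoing it on nzofyv: n−1=m, z−11=o, o−2=m, f−1=e, y−11=n, v−2=t.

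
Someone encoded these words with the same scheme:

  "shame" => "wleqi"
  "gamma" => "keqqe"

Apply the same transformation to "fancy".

jergc

Every letter moves 4 places later in the alphabet, wrapping around z→a.
Applying it to fancy: f+4=j, a+4=e, n+4=r, c+4=g, y+4=c.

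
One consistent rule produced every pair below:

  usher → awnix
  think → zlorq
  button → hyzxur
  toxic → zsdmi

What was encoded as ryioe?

lucky

Shifts by position in usher: pos 0: u→a (+6), pos 1: s→w (+4), pos 2: h→n (+6), pos 3: e→i (+4) — repeating every 2. A repeating key of period 2 is used — shifts +6, +4 over and over.
Reversing it on ryioe: r−6=l, y−4=u, i−6=c, o−4=k, e−6=y.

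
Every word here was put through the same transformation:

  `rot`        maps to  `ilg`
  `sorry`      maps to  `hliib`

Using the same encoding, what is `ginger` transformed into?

trmtvi

Each pair mirrors across the alphabet (r↔i, o↔l, t↔g): positions sum to 25. Each letter is replaced by its mirror in the alphabet: a↔z, b↔y, c↔x, and so on (the Atbash cipher).
For ginger: g↔t, i↔r, n↔m, g↔t, e↔v, r↔i.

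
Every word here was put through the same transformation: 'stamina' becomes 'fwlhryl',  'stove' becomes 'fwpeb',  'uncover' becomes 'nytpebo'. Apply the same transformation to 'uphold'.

This is an affine cipher: with a=0,…,z=25, each position x becomes (17x+11) mod 26.
For uphold: u(20)→17·20+11≡13=n; p(15)→17·15+11≡6=g; h(7)→17·7+11≡0=a; o(14)→17·14+11≡15=p; l(11)→17·11+11≡16=q; d(3)→17·3+11≡10=k (all mod 26).

ngapqk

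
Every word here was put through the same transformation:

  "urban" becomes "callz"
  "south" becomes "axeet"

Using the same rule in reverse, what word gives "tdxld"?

lunar

In urban: u→c is +8, r→a is +9, b→l is +10, a→l is +11 — the shift increases by 1 each position. The shift increases by 1 at each position, starting from +8: 8, 9, 10, ….
Decoding tdxld: t−8=l, d−9=u, x−10=n, l−11=a, d−12=r.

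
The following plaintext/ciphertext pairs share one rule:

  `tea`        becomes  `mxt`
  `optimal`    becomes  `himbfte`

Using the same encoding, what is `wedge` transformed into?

pxwzx

Compare letters: t→m is +19, e→x is +19, a→t is +19 — a constant shift. Each letter is shifted forward by 19 in the alphabet (a Caesar shift of +19).
On wedge: w+19=p, e+19=x, d+19=w, g+19=z, e+19=x.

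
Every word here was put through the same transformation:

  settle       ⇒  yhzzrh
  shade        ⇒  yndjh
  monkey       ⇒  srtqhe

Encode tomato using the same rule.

zrsdzr

The shift depends on letter class: consonant s→y is +6, but vowel e→h is +3. Two shifts are in play — +3 for a/e/i/o/u, +6 for every other letter.
Applying it to tomato: t(cons)+6=z, o(vowel)+3=r, m(cons)+6=s, a(vowel)+3=d, t(cons)+6=z, o(vowel)+3=r.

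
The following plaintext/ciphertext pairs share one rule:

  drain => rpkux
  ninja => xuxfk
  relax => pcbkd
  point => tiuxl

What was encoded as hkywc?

vague

This is an affine cipher: with a=0,…,z=25, each position x becomes (11x+10) mod 26.
Decoding hkywc: h(7)→19·(7−10)≡21=v; k(10)→19·(10−10)≡0=a; y(24)→19·(24−10)≡6=g; w(22)→19·(22−10)≡20=u; c(2)→19·(2−10)≡4=e (all mod 26).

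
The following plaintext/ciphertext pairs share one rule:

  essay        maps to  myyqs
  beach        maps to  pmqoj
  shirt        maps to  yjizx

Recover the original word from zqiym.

e(4)→m(12) and s(18)→y(24) fit y≡25x+16 (mod 26); the inverse of 25 mod 26 is 25. Each letter's alphabet position (a=0..z=25) is mapped through 25·x+16 mod 26 — an affine cipher.
Decoding zqiym: z(25)→25·(25−16)≡17=r; q(16)→25·(16−16)≡0=a; i(8)→25·(8−16)≡8=i; y(24)→25·(24−16)≡18=s; m(12)→25·(12−16)≡4=e (all mod 26).

raise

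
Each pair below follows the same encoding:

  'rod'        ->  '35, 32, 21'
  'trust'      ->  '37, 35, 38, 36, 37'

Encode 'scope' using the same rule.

36, 20, 32, 33, 22

r is letter #18 and maps to 35: an offset of 17. The number is (letter's place in the alphabet, a=1) + 17.
For scope: s=19→36, c=3→20, o=15→32, p=16→33, e=5→22.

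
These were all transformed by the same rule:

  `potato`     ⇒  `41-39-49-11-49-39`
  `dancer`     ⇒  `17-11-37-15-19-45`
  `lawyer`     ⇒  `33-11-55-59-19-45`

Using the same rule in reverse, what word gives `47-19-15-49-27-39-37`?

Each letter becomes 2×(its alphabet position, a=1..z=26) + 9.
Reversing it on 47-19-15-49-27-39-37: 47→(47−9)÷2=19=s, 19→(19−9)÷2=5=e, 15→(15−9)÷2=3=c, 49→(49−9)÷2=20=t, 27→(27−9)÷2=9=i, 39→(39−9)÷2=15=o, 37→(37−9)÷2=14=n.

section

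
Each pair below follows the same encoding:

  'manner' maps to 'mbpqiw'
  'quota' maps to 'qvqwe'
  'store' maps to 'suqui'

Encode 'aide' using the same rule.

The shift increases by 1 at each position, starting from +0: 0, 1, 2, ….
Applying it to aide: a+0=a, i+1=j, d+2=f, e+3=h.

ajfh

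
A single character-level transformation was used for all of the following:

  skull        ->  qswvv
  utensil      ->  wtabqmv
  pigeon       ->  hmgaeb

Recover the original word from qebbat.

s(18)→q(16) and k(10)→s(18) fit y≡3x+14 (mod 26); the inverse of 3 mod 26 is 9. This is an affine cipher: with a=0,…,z=25, each position x becomes (3x+14) mod 26.
Reversing it on qebbat: q(16)→9·(16−14)≡18=s; e(4)→9·(4−14)≡14=o; b(1)→9·(1−14)≡13=n; b(1)→9·(1−14)≡13=n; a(0)→9·(0−14)≡4=e; t(19)→9·(19−14)≡19=t (all mod 26).

sonnet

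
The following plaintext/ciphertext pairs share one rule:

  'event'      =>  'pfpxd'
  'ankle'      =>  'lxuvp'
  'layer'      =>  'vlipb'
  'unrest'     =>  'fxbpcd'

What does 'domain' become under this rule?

The shift depends on letter class: consonant v→f is +10, but vowel e→p is +11. Two shifts are in play — +11 for a/e/i/o/u, +10 for every other letter.
For domain: d(cons)+10=n, o(vowel)+11=z, m(cons)+10=w, a(vowel)+11=l, i(vowel)+11=t, n(cons)+10=x.

nzwltx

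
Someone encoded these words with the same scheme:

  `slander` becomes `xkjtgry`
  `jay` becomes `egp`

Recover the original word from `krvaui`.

The word is reversed, then every letter is shifted forward by 6.
Reversing it on krvaui: shift back: k−6=e, r−6=l, v−6=p, a−6=u, u−6=o, i−6=c → elpuoc; then reverse → couple.

couple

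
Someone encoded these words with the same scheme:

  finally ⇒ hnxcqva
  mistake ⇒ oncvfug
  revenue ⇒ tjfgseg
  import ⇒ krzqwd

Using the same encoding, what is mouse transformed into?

oteuj

Shifts by position in finally: pos 0: f→h (+2), pos 1: i→n (+5), pos 2: n→x (+10), pos 3: a→c (+2), pos 4: l→q (+5), pos 5: l→v (+10) — repeating every 3. A repeating key of period 3 is used — shifts +2, +5, +10 over and over.
For mouse: m+2=o, o+5=t, u+10=e, s+2=u, e+5=j.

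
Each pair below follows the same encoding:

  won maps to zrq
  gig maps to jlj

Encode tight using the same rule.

wljkw

Compare letters: w→z is +3, o→r is +3, n→q is +3 — a constant shift. This is a Caesar cipher with shift 3.
On tight: t+3=w, i+3=l, g+3=j, h+3=k, t+3=w.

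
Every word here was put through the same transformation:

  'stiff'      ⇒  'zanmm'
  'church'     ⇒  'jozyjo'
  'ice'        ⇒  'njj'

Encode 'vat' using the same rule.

The shift depends on letter class: consonant s→z is +7, but vowel i→n is +5. The rule splits by letter class: vowels +5, consonants +7.
For vat: v(cons)+7=c, a(vowel)+5=f, t(cons)+7=a.

cfa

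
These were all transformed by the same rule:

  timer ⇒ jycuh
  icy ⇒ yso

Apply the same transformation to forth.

It's a constant shift of +16 (ROT16).
For forth: f+16=v, o+16=e, r+16=h, t+16=j, h+16=x.

vehjx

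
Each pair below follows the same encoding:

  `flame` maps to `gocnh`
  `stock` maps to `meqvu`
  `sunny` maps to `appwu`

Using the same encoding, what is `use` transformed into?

The output letters match the input read backwards, each shifted +2: flame reversed is emalf. Read the word backwards and shift each letter +2.
Applying it to use: reverse → esu; then shift: e+2=g, s+2=u, u+2=w.

guw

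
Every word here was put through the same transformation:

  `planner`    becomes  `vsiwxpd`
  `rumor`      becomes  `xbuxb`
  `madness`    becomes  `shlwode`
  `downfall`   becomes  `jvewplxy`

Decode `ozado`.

issue

In planner: p→v is +6, l→s is +7, a→i is +8, n→w is +9 — the shift increases by 1 each position. The shift increases by 1 at each position, starting from +6: 6, 7, 8, ….
Decoding ozado: o−6=i, z−7=s, a−8=s, d−9=u, o−10=e.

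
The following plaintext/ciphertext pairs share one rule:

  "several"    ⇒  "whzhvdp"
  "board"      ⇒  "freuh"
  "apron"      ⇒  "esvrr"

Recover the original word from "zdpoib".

valley

Shifts by position in several: pos 0: s→w (+4), pos 1: e→h (+3), pos 2: v→z (+4), pos 3: e→h (+3) — repeating every 2. The shifts repeat in a cycle of length 2: positions 0,1,… shift by +4, +3, then the pattern repeats.
Decoding zdpoib: z−4=v, d−3=a, p−4=l, o−3=l, i−4=e, b−3=y.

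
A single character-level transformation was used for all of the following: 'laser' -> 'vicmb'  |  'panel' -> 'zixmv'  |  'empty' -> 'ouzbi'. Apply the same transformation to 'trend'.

Shifts by position in laser: pos 0: l→v (+10), pos 1: a→i (+8), pos 2: s→c (+10), pos 3: e→m (+8) — repeating every 2. The shifts repeat in a cycle of length 2: positions 0,1,… shift by +10, +8, then the pattern repeats.
On trend: t+10=d, r+8=z, e+10=o, n+8=v, d+10=n.

dzovn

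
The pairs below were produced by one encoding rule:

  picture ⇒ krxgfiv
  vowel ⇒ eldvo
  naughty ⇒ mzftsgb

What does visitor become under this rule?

Letters are reflected about the middle of the alphabet (position → 25−position): Atbash.
For visitor: v↔e, i↔r, s↔h, i↔r, t↔g, o↔l, r↔i.

erhrgli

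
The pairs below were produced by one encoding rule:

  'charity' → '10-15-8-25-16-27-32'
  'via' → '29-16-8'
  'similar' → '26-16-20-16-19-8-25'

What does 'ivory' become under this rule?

16-29-22-25-32

Each letter is replaced by its alphabet position (a=1..z=26) + 7.
For ivory: i=9→16, v=22→29, o=15→22, r=18→25, y=25→32.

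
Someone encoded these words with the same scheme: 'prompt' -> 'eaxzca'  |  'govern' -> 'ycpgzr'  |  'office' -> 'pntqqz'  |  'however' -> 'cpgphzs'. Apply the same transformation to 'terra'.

The output letters match the input read backwards, each shifted +11: prompt reversed is tpmorp. Read the word backwards and shift each letter +11.
For terra: reverse → arret; then shift: a+11=l, r+11=c, r+11=c, e+11=p, t+11=e.

lccpe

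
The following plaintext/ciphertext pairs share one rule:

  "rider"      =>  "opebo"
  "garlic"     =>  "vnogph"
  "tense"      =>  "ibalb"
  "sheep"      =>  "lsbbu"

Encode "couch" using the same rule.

hxfhs

r(17)→o(14) and i(8)→p(15) fit y≡23x+13 (mod 26); the inverse of 23 mod 26 is 17. Each letter's alphabet position (a=0..z=25) is mapped through 23·x+13 mod 26 — an affine cipher.
For couch: c(2)→23·2+13≡7=h; o(14)→23·14+13≡23=x; u(20)→23·20+13≡5=f; c(2)→23·2+13≡7=h; h(7)→23·7+13≡18=s (all mod 26).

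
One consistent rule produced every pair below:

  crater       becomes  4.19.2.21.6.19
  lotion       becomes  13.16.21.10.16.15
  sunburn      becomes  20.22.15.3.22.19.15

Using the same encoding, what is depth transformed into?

5.6.17.21.9

c is letter #3 and maps to 4: an offset of 1. Letters become their 1-based position plus 1 (so a→2, b→3, …).
On depth: d=4→5, e=5→6, p=16→17, t=20→21, h=8→9.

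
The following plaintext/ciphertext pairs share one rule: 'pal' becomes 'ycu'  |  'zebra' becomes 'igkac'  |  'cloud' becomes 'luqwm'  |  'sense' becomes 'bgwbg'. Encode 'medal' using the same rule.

vgmcu

The shift depends on letter class: consonant p→y is +9, but vowel a→c is +2. Vowels shift forward by 2 and consonants shift forward by 9.
Applying it to medal: m(cons)+9=v, e(vowel)+2=g, d(cons)+9=m, a(vowel)+2=c, l(cons)+9=u.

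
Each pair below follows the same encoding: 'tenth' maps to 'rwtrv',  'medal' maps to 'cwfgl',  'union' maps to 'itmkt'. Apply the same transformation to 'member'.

cwcxwj

Each letter's alphabet position (a=0..z=25) is mapped through 17·x+6 mod 26 — an affine cipher.
Applying it to member: m(12)→17·12+6≡2=c; e(4)→17·4+6≡22=w; m(12)→17·12+6≡2=c; b(1)→17·1+6≡23=x; e(4)→17·4+6≡22=w; r(17)→17·17+6≡9=j (all mod 26).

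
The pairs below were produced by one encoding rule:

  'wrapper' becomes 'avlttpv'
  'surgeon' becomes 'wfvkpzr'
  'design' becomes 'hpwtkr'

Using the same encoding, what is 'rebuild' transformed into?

vpfftph

The shift depends on letter class: consonant w→a is +4, but vowel a→l is +11. Two shifts are in play — +11 for a/e/i/o/u, +4 for every other letter.
On rebuild: r(cons)+4=v, e(vowel)+11=p, b(cons)+4=f, u(vowel)+11=f, i(vowel)+11=t, l(cons)+4=p, d(cons)+4=h.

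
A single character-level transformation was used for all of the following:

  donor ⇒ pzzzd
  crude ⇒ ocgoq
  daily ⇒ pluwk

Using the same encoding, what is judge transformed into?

It's a Vigenère-style cipher with numeric key [12,11]: position i shifts by key[i mod 2].
For judge: j+12=v, u+11=f, d+12=p, g+11=r, e+12=q.

vfprq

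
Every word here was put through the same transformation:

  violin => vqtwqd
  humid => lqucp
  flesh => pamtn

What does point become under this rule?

bvqwx

The output letters match the input read backwards, each shifted +8: violin reversed is niloiv. Two steps: reverse the string, then apply a Caesar shift of +8.
Applying it to point: reverse → tniop; then shift: t+8=b, n+8=v, i+8=q, o+8=w, p+8=x.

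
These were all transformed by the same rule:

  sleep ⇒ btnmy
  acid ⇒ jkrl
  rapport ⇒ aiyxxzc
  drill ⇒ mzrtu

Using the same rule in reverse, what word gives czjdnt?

travel

A repeating key of period 2 is used — shifts +9, +8 over and over.
Decoding czjdnt: c−9=t, z−8=r, j−9=a, d−8=v, n−9=e, t−8=l.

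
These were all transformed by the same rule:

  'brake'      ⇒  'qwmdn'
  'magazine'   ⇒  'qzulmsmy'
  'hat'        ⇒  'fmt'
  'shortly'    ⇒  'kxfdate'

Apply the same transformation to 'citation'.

The output letters match the input read backwards, each shifted +12: brake reversed is ekarb. Two steps: reverse the string, then apply a Caesar shift of +12.
For citation: reverse → noitatic; then shift: n+12=z, o+12=a, i+12=u, t+12=f, a+12=m, t+12=f, i+12=u, c+12=o.

zaufmfuo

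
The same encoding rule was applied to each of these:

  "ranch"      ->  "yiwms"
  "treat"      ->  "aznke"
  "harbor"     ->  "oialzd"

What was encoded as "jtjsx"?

claim

In ranch: r→y is +7, a→i is +8, n→w is +9, c→m is +10 — the shift increases by 1 each position. Letter i (0-indexed) is shifted by i+7, so successive shifts are 7, 8, 9, ….
Reversing it on jtjsx: j−7=c, t−8=l, j−9=a, s−10=i, x−11=m.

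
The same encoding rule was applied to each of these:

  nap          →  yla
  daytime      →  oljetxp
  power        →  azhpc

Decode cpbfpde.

Compare letters: n→y is +11, a→l is +11, p→a is +11 — a constant shift. It's a constant shift of +11 (ROT11).
Undoing it on cpbfpde: c−11=r, p−11=e, b−11=q, f−11=u, p−11=e, d−11=s, e−11=t.

request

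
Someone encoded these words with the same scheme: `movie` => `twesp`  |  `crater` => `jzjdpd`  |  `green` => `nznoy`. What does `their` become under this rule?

In movie: m→t is +7, o→w is +8, v→e is +9, i→s is +10 — the shift increases by 1 each position. Each letter shifts forward by (position + 7), i.e. 7, 8, 9, … — the shift grows by one for each successive letter.
For their: t+7=a, h+8=p, e+9=n, i+10=s, r+11=c.

apnsc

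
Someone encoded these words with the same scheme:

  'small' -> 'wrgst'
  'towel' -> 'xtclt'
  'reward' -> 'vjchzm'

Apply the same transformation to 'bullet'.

In small: s→w is +4, m→r is +5, a→g is +6, l→s is +7 — the shift increases by 1 each position. Letter i (0-indexed) is shifted by i+4, so successive shifts are 4, 5, 6, ….
Applying it to bullet: b+4=f, u+5=z, l+6=r, l+7=s, e+8=m, t+9=c.

fzrsmc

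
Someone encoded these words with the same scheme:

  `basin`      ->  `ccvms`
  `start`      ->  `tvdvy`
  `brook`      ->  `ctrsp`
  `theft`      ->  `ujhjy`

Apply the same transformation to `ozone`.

The shift increases by 1 at each position, starting from +1: 1, 2, 3, ….
On ozone: o+1=p, z+2=b, o+3=r, n+4=r, e+5=j.

pbrrj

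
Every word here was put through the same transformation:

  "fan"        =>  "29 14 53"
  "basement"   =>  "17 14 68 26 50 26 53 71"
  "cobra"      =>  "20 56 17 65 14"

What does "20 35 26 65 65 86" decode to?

cherry

Each letter becomes 3×(its alphabet position, a=1..z=26) + 11.
Decoding 20 35 26 65 65 86: 20→(20−11)÷3=3=c, 35→(35−11)÷3=8=h, 26→(26−11)÷3=5=e, 65→(65−11)÷3=18=r, 65→(65−11)÷3=18=r, 86→(86−11)÷3=25=y.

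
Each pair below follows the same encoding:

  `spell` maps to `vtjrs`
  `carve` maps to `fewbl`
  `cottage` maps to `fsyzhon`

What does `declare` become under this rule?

gihrhzn

Letter i (0-indexed) is shifted by i+3, so successive shifts are 3, 4, 5, ….
For declare: d+3=g, e+4=i, c+5=h, l+6=r, a+7=h, r+8=z, e+9=n.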